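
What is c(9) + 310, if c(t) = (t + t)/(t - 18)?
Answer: 308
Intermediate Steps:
c(t) = 2*t/(-18 + t) (c(t) = (2*t)/(-18 + t) = 2*t/(-18 + t))
c(9) + 310 = 2*9/(-18 + 9) + 310 = 2*9/(-9) + 310 = 2*9*(-1/9) + 310 = -2 + 310 = 308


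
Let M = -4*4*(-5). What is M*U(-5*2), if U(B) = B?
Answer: -800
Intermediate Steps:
M = 80 (M = -16*(-5) = 80)
M*U(-5*2) = 80*(-5*2) = 80*(-10) = -800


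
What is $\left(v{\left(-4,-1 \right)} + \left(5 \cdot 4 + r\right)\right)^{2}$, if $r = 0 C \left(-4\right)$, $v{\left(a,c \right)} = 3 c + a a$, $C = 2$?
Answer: $1089$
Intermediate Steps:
$v{\left(a,c \right)} = a^{2} + 3 c$ ($v{\left(a,c \right)} = 3 c + a^{2} = a^{2} + 3 c$)
$r = 0$ ($r = 0 \cdot 2 \left(-4\right) = 0 \left(-4\right) = 0$)
$\left(v{\left(-4,-1 \right)} + \left(5 \cdot 4 + r\right)\right)^{2} = \left(\left(\left(-4\right)^{2} + 3 \left(-1\right)\right) + \left(5 \cdot 4 + 0\right)\right)^{2} = \left(\left(16 - 3\right) + \left(20 + 0\right)\right)^{2} = \left(13 + 20\right)^{2} = 33^{2} = 1089$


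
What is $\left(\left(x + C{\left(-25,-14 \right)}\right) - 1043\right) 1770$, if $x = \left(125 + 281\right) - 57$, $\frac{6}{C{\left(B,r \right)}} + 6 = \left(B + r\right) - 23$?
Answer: $- \frac{20885115}{17} \approx -1.2285 \cdot 10^{6}$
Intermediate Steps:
$C{\left(B,r \right)} = \frac{6}{-29 + B + r}$ ($C{\left(B,r \right)} = \frac{6}{-6 - \left(23 - B - r\right)} = \frac{6}{-6 + \left(-23 + B + r\right)} = \frac{6}{-29 + B + r}$)
$x = 349$ ($x = 406 - 57 = 349$)
$\left(\left(x + C{\left(-25,-14 \right)}\right) - 1043\right) 1770 = \left(\left(349 + \frac{6}{-29 - 25 - 14}\right) - 1043\right) 1770 = \left(\left(349 + \frac{6}{-68}\right) - 1043\right) 1770 = \left(\left(349 + 6 \left(- \frac{1}{68}\right)\right) - 1043\right) 1770 = \left(\left(349 - \frac{3}{34}\right) - 1043\right) 1770 = \left(\frac{11863}{34} - 1043\right) 1770 = \left(- \frac{23599}{34}\right) 1770 = - \frac{20885115}{17}$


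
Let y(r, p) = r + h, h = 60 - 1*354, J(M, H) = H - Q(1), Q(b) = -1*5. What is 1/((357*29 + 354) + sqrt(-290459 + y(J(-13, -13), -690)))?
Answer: 10707/114930610 - I*sqrt(290761)/114930610 ≈ 9.3161e-5 - 4.6917e-6*I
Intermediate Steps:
Q(b) = -5
J(M, H) = 5 + H (J(M, H) = H - 1*(-5) = H + 5 = 5 + H)
h = -294 (h = 60 - 354 = -294)
y(r, p) = -294 + r (y(r, p) = r - 294 = -294 + r)
1/((357*29 + 354) + sqrt(-290459 + y(J(-13, -13), -690))) = 1/((357*29 + 354) + sqrt(-290459 + (-294 + (5 - 13)))) = 1/((10353 + 354) + sqrt(-290459 + (-294 - 8))) = 1/(10707 + sqrt(-290459 - 302)) = 1/(10707 + sqrt(-290761)) = 1/(10707 + I*sqrt(290761))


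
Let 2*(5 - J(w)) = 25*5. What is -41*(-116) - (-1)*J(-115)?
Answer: 9397/2 ≈ 4698.5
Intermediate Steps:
J(w) = -115/2 (J(w) = 5 - 25*5/2 = 5 - ½*125 = 5 - 125/2 = -115/2)
-41*(-116) - (-1)*J(-115) = -41*(-116) - (-1)*(-115)/2 = 4756 - 1*115/2 = 4756 - 115/2 = 9397/2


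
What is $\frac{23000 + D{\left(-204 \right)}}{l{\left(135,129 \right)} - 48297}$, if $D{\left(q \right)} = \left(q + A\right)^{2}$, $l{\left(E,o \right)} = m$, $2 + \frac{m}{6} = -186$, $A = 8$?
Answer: $- \frac{20472}{16475} \approx -1.2426$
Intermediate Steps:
$m = -1128$ ($m = -12 + 6 \left(-186\right) = -12 - 1116 = -1128$)
$l{\left(E,o \right)} = -1128$
$D{\left(q \right)} = \left(8 + q\right)^{2}$ ($D{\left(q \right)} = \left(q + 8\right)^{2} = \left(8 + q\right)^{2}$)
$\frac{23000 + D{\left(-204 \right)}}{l{\left(135,129 \right)} - 48297} = \frac{23000 + \left(8 - 204\right)^{2}}{-1128 - 48297} = \frac{23000 + \left(-196\right)^{2}}{-49425} = \left(23000 + 38416\right) \left(- \frac{1}{49425}\right) = 61416 \left(- \frac{1}{49425}\right) = - \frac{20472}{16475}$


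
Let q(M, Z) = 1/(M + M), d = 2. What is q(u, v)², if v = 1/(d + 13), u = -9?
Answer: 1/324 ≈ 0.0030864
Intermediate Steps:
v = 1/15 (v = 1/(2 + 13) = 1/15 ≈ 0.066667)
q(M, Z) = 1/(2*M)
q(u, v)² = ((½)/(-9))² = ((½)*(-⅑))² = (-1/18)² = 1/324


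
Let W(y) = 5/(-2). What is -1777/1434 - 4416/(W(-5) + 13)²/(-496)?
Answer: -2523359/2178246 ≈ -1.1584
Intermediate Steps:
W(y) = -5/2 (W(y) = 5*(-½) = -5/2)
-1777/1434 - 4416/(W(-5) + 13)²/(-496) = -1777/1434 - 4416/(-5/2 + 13)²/(-496) = -1777*1/1434 - 4416/((21/2)²)*(-1/496) = -1777/1434 - 4416/441/4*(-1/496) = -1777/1434 - 4416*4/441*(-1/496) = -1777/1434 - 5888/147*(-1/496) = -1777/1434 + 368/4557 = -2523359/2178246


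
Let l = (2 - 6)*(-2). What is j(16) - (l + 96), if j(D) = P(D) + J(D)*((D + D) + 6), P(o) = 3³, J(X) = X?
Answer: 531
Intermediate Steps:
l = 8 (l = -4*(-2) = 8)
P(o) = 27
j(D) = 27 + D*(6 + 2*D) (j(D) = 27 + D*((D + D) + 6) = 27 + D*(2*D + 6) = 27 + D*(6 + 2*D))
j(16) - (l + 96) = (27 + 2*16² + 6*16) - (8 + 96) = (27 + 2*256 + 96) - 1*104 = (27 + 512 + 96) - 104 = 635 - 104 = 531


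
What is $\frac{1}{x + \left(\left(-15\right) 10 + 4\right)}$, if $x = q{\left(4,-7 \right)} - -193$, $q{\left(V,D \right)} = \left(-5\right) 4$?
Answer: $\frac{1}{27} \approx 0.037037$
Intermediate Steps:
$q{\left(V,D \right)} = -20$
$x = 173$ ($x = -20 - -193 = -20 + 193 = 173$)
$\frac{1}{x + \left(\left(-15\right) 10 + 4\right)} = \frac{1}{173 + \left(\left(-15\right) 10 + 4\right)} = \frac{1}{173 + \left(-150 + 4\right)} = \frac{1}{173 - 146} = \frac{1}{27}$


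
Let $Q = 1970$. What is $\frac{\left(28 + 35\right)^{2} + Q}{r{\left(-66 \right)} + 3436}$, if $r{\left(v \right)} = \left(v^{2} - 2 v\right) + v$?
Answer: $\frac{5939}{7858} \approx 0.75579$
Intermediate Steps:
$r{\left(v \right)} = v^{2} - v$
$\frac{\left(28 + 35\right)^{2} + Q}{r{\left(-66 \right)} + 3436} = \frac{\left(28 + 35\right)^{2} + 1970}{- 66 \left(-1 - 66\right) + 3436} = \frac{63^{2} + 1970}{\left(-66\right) \left(-67\right) + 3436} = \frac{3969 + 1970}{4422 + 3436} = \frac{5939}{7858}$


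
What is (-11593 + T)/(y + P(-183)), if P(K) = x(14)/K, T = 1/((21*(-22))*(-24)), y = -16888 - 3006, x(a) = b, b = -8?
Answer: 7841134163/13455635424 ≈ 0.58274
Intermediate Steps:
x(a) = -8
y = -19894
T = 1/11088 (T = 1/(-462*(-24)) = 1/11088 ≈ 9.0188e-5)
P(K) = -8/K
(-11593 + T)/(y + P(-183)) = (-11593 + 1/11088)/(-19894 - 8/(-183)) = -128543183/(11088*(-19894 - 8*(-1/183))) = -128543183/(11088*(-19894 + 8/183)) = -128543183/(11088*(-3640594/183)) = -128543183/11088*(-183/3640594) = 7841134163/13455635424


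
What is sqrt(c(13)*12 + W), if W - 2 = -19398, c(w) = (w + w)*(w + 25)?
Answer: 2*I*sqrt(1885) ≈ 86.833*I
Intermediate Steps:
c(w) = 2*w*(25 + w) (c(w) = (2*w)*(25 + w) = 2*w*(25 + w))
W = -19396 (W = 2 - 19398 = -19396)
sqrt(c(13)*12 + W) = sqrt((2*13*(25 + 13))*12 - 19396) = sqrt((2*13*38)*12 - 19396) = sqrt(988*12 - 19396) = sqrt(11856 - 19396) = sqrt(-7540) = 2*I*sqrt(1885)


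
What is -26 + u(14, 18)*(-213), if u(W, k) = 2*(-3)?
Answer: 1252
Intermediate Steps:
u(W, k) = -6
-26 + u(14, 18)*(-213) = -26 - 6*(-213) = -26 + 1278 = 1252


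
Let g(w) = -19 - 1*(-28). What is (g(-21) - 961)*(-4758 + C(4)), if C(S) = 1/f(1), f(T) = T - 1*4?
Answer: 13589800/3 ≈ 4.5299e+6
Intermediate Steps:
f(T) = -4 + T (f(T) = T - 4 = -4 + T)
C(S) = -⅓ (C(S) = 1/(-4 + 1) = 1/(-3) = -⅓)
g(w) = 9 (g(w) = -19 + 28 = 9)
(g(-21) - 961)*(-4758 + C(4)) = (9 - 961)*(-4758 - ⅓) = -952*(-14275/3) = 13589800/3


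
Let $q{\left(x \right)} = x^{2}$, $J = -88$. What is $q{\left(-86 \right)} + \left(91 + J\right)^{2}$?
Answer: $7405$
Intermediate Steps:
$q{\left(-86 \right)} + \left(91 + J\right)^{2} = \left(-86\right)^{2} + \left(91 - 88\right)^{2} = 7396 + 3^{2} = 7396 + 9 = 7405$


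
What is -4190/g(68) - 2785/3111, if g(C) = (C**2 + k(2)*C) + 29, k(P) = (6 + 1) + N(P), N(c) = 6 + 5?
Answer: -9800845/6094449 ≈ -1.6082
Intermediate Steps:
N(c) = 11
k(P) = 18 (k(P) = (6 + 1) + 11 = 7 + 11 = 18)
g(C) = 29 + C**2 + 18*C (g(C) = (C**2 + 18*C) + 29 = 29 + C**2 + 18*C)
-4190/g(68) - 2785/3111 = -4190/(29 + 68**2 + 18*68) - 2785/3111 = -4190/(29 + 4624 + 1224) - 2785*1/3111 = -4190/5877 - 2785/3111 = -9800845/6094449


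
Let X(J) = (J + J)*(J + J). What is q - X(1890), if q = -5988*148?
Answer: -15174624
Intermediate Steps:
q = -886224
X(J) = 4*J**2 (X(J) = (2*J)*(2*J) = 4*J**2)
q - X(1890) = -886224 - 4*1890**2 = -886224 - 4*3572100 = -886224 - 1*14288400 = -886224 - 14288400 = -15174624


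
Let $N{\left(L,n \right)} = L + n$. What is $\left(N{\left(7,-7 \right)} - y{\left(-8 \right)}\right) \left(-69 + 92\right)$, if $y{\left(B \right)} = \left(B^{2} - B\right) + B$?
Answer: $-1472$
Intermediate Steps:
$y{\left(B \right)} = B^{2}$
$\left(N{\left(7,-7 \right)} - y{\left(-8 \right)}\right) \left(-69 + 92\right) = \left(\left(7 - 7\right) - \left(-8\right)^{2}\right) \left(-69 + 92\right) = \left(0 - 64\right) 23 = \left(-64\right) 23 = -1472$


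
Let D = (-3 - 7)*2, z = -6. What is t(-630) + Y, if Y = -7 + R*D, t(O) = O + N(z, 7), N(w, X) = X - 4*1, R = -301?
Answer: 5386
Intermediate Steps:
D = -20 (D = -10*2 = -20)
N(w, X) = -4 + X (N(w, X) = X - 4 = -4 + X)
t(O) = 3 + O (t(O) = O + (-4 + 7) = O + 3 = 3 + O)
Y = 6013 (Y = -7 - 301*(-20) = -7 + 6020 = 6013)
t(-630) + Y = (3 - 630) + 6013 = -627 + 6013 = 5386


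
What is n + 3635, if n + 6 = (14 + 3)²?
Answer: 3918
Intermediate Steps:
n = 283 (n = -6 + (14 + 3)² = -6 + 17² = -6 + 289 = 283)
n + 3635 = 283 + 3635 = 3918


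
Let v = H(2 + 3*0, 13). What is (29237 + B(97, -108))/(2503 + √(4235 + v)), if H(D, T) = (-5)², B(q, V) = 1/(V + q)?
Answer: 804979818/68868239 - 643212*√1065/68868239 ≈ 11.384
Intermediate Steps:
H(D, T) = 25
v = 25
(29237 + B(97, -108))/(2503 + √(4235 + v)) = (29237 + 1/(-108 + 97))/(2503 + √(4235 + 25)) = (29237 + 1/(-11))/(2503 + √4260) = (29237 - 1/11)/(2503 + 2*√1065) = 321606/(11*(2503 + 2*√1065))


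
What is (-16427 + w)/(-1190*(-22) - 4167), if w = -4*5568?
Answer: -38699/22013 ≈ -1.7580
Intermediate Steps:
w = -22272
(-16427 + w)/(-1190*(-22) - 4167) = (-16427 - 22272)/(-1190*(-22) - 4167) = -38699/(26180 - 4167) = -38699/22013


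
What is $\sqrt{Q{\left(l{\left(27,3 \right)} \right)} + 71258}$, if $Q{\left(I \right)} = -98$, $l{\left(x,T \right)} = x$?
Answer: $2 \sqrt{17790} \approx 266.76$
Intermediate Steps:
$\sqrt{Q{\left(l{\left(27,3 \right)} \right)} + 71258} = \sqrt{-98 + 71258} = \sqrt{71160} = 2 \sqrt{17790}$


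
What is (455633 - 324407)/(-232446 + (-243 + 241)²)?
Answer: -65613/116221 ≈ -0.56455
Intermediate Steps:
(455633 - 324407)/(-232446 + (-243 + 241)²) = 131226/(-232446 + (-2)²) = 131226/(-232446 + 4) = 131226/(-232442) = 131226*(-1/232442) = -65613/116221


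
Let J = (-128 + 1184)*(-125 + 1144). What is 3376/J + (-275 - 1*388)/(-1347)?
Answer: 14957873/30197046 ≈ 0.49534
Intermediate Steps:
J = 1076064 (J = 1056*1019 = 1076064)
3376/J + (-275 - 1*388)/(-1347) = 3376/1076064 + (-275 - 1*388)/(-1347) = 3376*(1/1076064) + (-275 - 388)*(-1/1347) = 211/67254 - 663*(-1/1347) = 211/67254 + 221/449 = 14957873/30197046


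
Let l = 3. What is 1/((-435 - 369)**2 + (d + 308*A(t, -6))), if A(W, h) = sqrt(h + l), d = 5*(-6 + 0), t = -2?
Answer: 107731/69635857598 - 77*I*sqrt(3)/104453786397 ≈ 1.5471e-6 - 1.2768e-9*I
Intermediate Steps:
d = -30 (d = 5*(-6) = -30)
A(W, h) = sqrt(3 + h) (A(W, h) = sqrt(h + 3) = sqrt(3 + h))
1/((-435 - 369)**2 + (d + 308*A(t, -6))) = 1/((-435 - 369)**2 + (-30 + 308*sqrt(3 - 6))) = 1/((-804)**2 + (-30 + 308*sqrt(-3))) = 1/(646416 + (-30 + 308*(I*sqrt(3)))) = 1/(646416 + (-30 + 308*I*sqrt(3))) = 1/(646386 + 308*I*sqrt(3))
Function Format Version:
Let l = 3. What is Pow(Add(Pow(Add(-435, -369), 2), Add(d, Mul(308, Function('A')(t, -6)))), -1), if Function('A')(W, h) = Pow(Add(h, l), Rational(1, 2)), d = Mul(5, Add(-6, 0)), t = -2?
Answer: Add(Rational(107731, 69635857598), Mul(Rational(-77, 104453786397), I, Pow(3, Rational(1, 2)))) ≈ Add(1.5471e-6, Mul(-1.2768e-9, I))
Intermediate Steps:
d = -30 (d = Mul(5, -6) = -30)
Function('A')(W, h) = Pow(Add(3, h), Rational(1, 2)) (Function('A')(W, h) = Pow(Add(h, 3), Rational(1, 2)) = Pow(Add(3, h), Rational(1, 2)))
Pow(Add(Pow(Add(-435, -369), 2), Add(d, Mul(308, Function('A')(t, -6)))), -1) = Pow(Add(Pow(Add(-435, -369), 2), Add(-30, Mul(308, Pow(Add(3, -6), Rational(1, 2))))), -1) = Pow(Add(Pow(-804, 2), Add(-30, Mul(308, Pow(-3, Rational(1, 2))))), -1) = Pow(Add(646416, Add(-30, Mul(308, Mul(I, Pow(3, Rational(1, 2)))))), -1) = Pow(Add(646416, Add(-30, Mul(308, I, Pow(3, Rational(1, 2))))), -1) = Pow(Add(646386, Mul(308, I, Pow(3, Rational(1, 2)))), -1)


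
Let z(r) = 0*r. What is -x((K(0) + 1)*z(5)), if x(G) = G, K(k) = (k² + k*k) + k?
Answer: 0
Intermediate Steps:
K(k) = k + 2*k² (K(k) = (k² + k²) + k = 2*k² + k = k + 2*k²)
z(r) = 0
-x((K(0) + 1)*z(5)) = -(0*(1 + 2*0) + 1)*0 = -(0*(1 + 0) + 1)*0 = -(0*1 + 1)*0 = -(0 + 1)*0 = -0 = -1*0 = 0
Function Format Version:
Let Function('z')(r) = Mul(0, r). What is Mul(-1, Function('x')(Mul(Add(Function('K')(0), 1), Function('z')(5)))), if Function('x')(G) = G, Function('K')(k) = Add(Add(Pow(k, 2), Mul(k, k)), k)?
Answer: 0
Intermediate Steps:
Function('K')(k) = Add(k, Mul(2, Pow(k, 2))) (Function('K')(k) = Add(Add(Pow(k, 2), Pow(k, 2)), k) = Add(Mul(2, Pow(k, 2)), k) = Add(k, Mul(2, Pow(k, 2))))
Function('z')(r) = 0
Mul(-1, Function('x')(Mul(Add(Function('K')(0), 1), Function('z')(5)))) = Mul(-1, Mul(Add(Mul(0, Add(1, Mul(2, 0))), 1), 0)) = Mul(-1, Mul(Add(Mul(0, Add(1, 0)), 1), 0)) = Mul(-1, Mul(Add(Mul(0, 1), 1), 0)) = Mul(-1, Mul(Add(0, 1), 0)) = Mul(-1, Mul(1, 0)) = Mul(-1, 0) = 0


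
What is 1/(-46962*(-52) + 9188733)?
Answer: 1/11630757 ≈ 8.5979e-8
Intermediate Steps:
1/(-46962*(-52) + 9188733) = 1/(2442024 + 9188733) = 1/11630757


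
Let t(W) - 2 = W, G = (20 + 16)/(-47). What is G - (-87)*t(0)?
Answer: 8142/47 ≈ 173.23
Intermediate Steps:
G = -36/47 (G = 36*(-1/47) = -36/47 ≈ -0.76596)
t(W) = 2 + W
G - (-87)*t(0) = -36/47 - (-87)*(2 + 0) = -36/47 - (-87)*2 = -36/47 - 29*(-6) = -36/47 + 174 = 8142/47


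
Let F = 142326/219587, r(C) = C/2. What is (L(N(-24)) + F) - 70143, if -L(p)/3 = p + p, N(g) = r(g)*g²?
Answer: -6295636551/219587 ≈ -28670.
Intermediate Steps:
r(C) = C/2 (r(C) = C*(½) = C/2)
F = 142326/219587 (F = 142326*(1/219587) = 142326/219587 ≈ 0.64815)
N(g) = g³/2 (N(g) = (g/2)*g² = g³/2)
L(p) = -6*p (L(p) = -3*(p + p) = -6*p)
(L(N(-24)) + F) - 70143 = (-3*(-24)³ + 142326/219587) - 70143 = (-3*(-13824) + 142326/219587) - 70143 = (-6*(-6912) + 142326/219587) - 70143 = (41472 + 142326/219587) - 70143 = 9106854390/219587 - 70143 = -6295636551/219587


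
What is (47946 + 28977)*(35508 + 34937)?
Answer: 5418840735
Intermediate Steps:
(47946 + 28977)*(35508 + 34937) = 76923*70445 = 5418840735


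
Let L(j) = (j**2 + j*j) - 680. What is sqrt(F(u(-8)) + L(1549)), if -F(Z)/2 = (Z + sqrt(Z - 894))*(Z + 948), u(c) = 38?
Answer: sqrt(4723186 - 3944*I*sqrt(214)) ≈ 2173.3 - 13.27*I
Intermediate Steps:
F(Z) = -2*(948 + Z)*(Z + sqrt(-894 + Z)) (F(Z) = -2*(Z + sqrt(Z - 894))*(Z + 948) = -2*(Z + sqrt(-894 + Z))*(948 + Z) = -2*(948 + Z)*(Z + sqrt(-894 + Z)))
L(j) = -680 + 2*j**2 (L(j) = (j**2 + j**2) - 680 = 2*j**2 - 680 = -680 + 2*j**2)
sqrt(F(u(-8)) + L(1549)) = sqrt((-1896*38 - 1896*sqrt(-894 + 38) - 2*38**2 - 2*38*sqrt(-894 + 38)) + (-680 + 2*1549**2)) = sqrt((-72048 - 3792*I*sqrt(214) - 2*1444 - 2*38*sqrt(-856)) + (-680 + 2*2399401)) = sqrt((-72048 - 3792*I*sqrt(214) - 2888 - 2*38*2*I*sqrt(214)) + (-680 + 4798802)) = sqrt((-72048 - 3792*I*sqrt(214) - 2888 - 152*I*sqrt(214)) + 4798122) = sqrt((-74936 - 3944*I*sqrt(214)) + 4798122) = sqrt(4723186 - 3944*I*sqrt(214))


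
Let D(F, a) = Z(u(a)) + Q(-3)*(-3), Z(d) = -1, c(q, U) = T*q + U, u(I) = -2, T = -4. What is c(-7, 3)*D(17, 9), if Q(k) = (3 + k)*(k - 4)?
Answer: -31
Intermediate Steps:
Q(k) = (-4 + k)*(3 + k) (Q(k) = (3 + k)*(-4 + k) = (-4 + k)*(3 + k))
c(q, U) = U - 4*q (c(q, U) = -4*q + U = U - 4*q)
D(F, a) = -1 (D(F, a) = -1 + (-12 + (-3)² - 1*(-3))*(-3) = -1 + (-12 + 9 + 3)*(-3) = -1 + 0*(-3) = -1 + 0 = -1)
c(-7, 3)*D(17, 9) = (3 - 4*(-7))*(-1) = (3 + 28)*(-1) = 31*(-1) = -31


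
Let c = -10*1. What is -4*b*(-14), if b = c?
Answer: -560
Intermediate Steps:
c = -10
b = -10
-4*b*(-14) = -4*(-10)*(-14) = 40*(-14) = -560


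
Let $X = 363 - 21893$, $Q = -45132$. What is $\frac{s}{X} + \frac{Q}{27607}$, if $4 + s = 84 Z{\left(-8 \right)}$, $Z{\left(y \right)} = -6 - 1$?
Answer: $- \frac{477674308}{297189355} \approx -1.6073$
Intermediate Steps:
$X = -21530$
$Z{\left(y \right)} = -7$
$s = -592$ ($s = -4 + 84 \left(-7\right) = -4 - 588 = -592$)
$\frac{s}{X} + \frac{Q}{27607} = - \frac{592}{-21530} - \frac{45132}{27607} = \left(-592\right) \left(- \frac{1}{21530}\right) - \frac{45132}{27607} = \frac{296}{10765} - \frac{45132}{27607} = - \frac{477674308}{297189355}$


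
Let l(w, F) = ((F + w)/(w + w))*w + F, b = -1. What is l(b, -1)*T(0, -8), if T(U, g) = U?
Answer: 0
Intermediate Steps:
l(w, F) = w/2 + 3*F/2 (l(w, F) = ((F + w)/((2*w)))*w + F = ((F + w)*(1/(2*w)))*w + F = ((F + w)/(2*w))*w + F = (F/2 + w/2) + F = w/2 + 3*F/2)
l(b, -1)*T(0, -8) = ((1/2)*(-1) + (3/2)*(-1))*0 = (-1/2 - 3/2)*0 = -2*0 = 0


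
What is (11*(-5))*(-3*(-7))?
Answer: -1155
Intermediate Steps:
(11*(-5))*(-3*(-7)) = -55*21 = -1155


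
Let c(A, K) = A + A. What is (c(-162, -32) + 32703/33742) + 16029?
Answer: 529950813/33742 ≈ 15706.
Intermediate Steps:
c(A, K) = 2*A
(c(-162, -32) + 32703/33742) + 16029 = (2*(-162) + 32703/33742) + 16029 = (-324 + 32703*(1/33742)) + 16029 = (-324 + 32703/33742) + 16029 = -10899705/33742 + 16029 = 529950813/33742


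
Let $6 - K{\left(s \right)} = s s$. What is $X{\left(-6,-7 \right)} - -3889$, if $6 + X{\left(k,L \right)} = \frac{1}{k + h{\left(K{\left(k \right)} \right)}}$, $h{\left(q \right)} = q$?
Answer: $\frac{139787}{36} \approx 3883.0$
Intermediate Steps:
$K{\left(s \right)} = 6 - s^{2}$ ($K{\left(s \right)} = 6 - s s = 6 - s^{2}$)
$X{\left(k,L \right)} = -6 + \frac{1}{6 + k - k^{2}}$ ($X{\left(k,L \right)} = -6 + \frac{1}{k - \left(-6 + k^{2}\right)} = -6 + \frac{1}{6 + k - k^{2}}$)
$X{\left(-6,-7 \right)} - -3889 = \frac{-35 - -36 + 6 \left(-6\right)^{2}}{6 - 6 - \left(-6\right)^{2}} - -3889 = \frac{-35 + 36 + 6 \cdot 36}{6 - 6 - 36} + 3889 = \frac{-35 + 36 + 216}{6 - 6 - 36} + 3889 = \frac{1}{-36} \cdot 217 + 3889 = \left(- \frac{1}{36}\right) 217 + 3889 = - \frac{217}{36} + 3889 = \frac{139787}{36}$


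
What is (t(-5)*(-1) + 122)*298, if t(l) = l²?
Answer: 28906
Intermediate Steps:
(t(-5)*(-1) + 122)*298 = ((-5)²*(-1) + 122)*298 = (25*(-1) + 122)*298 = (-25 + 122)*298 = 97*298 = 28906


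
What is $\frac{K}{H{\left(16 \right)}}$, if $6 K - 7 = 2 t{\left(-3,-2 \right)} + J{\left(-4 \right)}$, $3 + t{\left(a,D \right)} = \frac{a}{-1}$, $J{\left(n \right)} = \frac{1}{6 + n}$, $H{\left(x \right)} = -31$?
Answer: $- \frac{5}{124} \approx -0.040323$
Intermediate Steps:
$t{\left(a,D \right)} = -3 - a$ ($t{\left(a,D \right)} = -3 + \frac{a}{-1} = -3 + a \left(-1\right) = -3 - a$)
$K = \frac{5}{4}$ ($K = \frac{7}{6} + \frac{2 \left(-3 - -3\right) + \frac{1}{6 - 4}}{6} = \frac{7}{6} + \frac{2 \left(-3 + 3\right) + \frac{1}{2}}{6} = \frac{7}{6} + \frac{2 \cdot 0 + \frac{1}{2}}{6} = \frac{7}{6} + \frac{0 + \frac{1}{2}}{6} = \frac{7}{6} + \frac{1}{6} \cdot \frac{1}{2} = \frac{7}{6} + \frac{1}{12} = \frac{5}{4} \approx 1.25$)
$\frac{K}{H{\left(16 \right)}} = \frac{5}{4 \left(-31\right)} = \frac{5}{4} \left(- \frac{1}{31}\right) = - \frac{5}{124}$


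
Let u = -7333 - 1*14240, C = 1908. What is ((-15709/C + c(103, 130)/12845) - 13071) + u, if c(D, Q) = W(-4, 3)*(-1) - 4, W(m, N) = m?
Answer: -66116461/1908 ≈ -34652.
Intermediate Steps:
u = -21573 (u = -7333 - 14240 = -21573)
c(D, Q) = 0 (c(D, Q) = -4*(-1) - 4 = 4 - 4 = 0)
((-15709/C + c(103, 130)/12845) - 13071) + u = ((-15709/1908 + 0/12845) - 13071) - 21573 = ((-15709*1/1908 + 0*(1/12845)) - 13071) - 21573 = ((-15709/1908 + 0) - 13071) - 21573 = (-15709/1908 - 13071) - 21573 = -24955177/1908 - 21573 = -66116461/1908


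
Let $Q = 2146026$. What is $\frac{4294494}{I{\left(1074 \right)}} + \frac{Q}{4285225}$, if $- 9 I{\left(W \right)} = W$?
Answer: $- \frac{27603925438071}{767055275} \approx -35987.0$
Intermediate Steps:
$I{\left(W \right)} = - \frac{W}{9}$
$\frac{4294494}{I{\left(1074 \right)}} + \frac{Q}{4285225} = \frac{4294494}{\left(- \frac{1}{9}\right) 1074} + \frac{2146026}{4285225} = \frac{4294494}{- \frac{358}{3}} + 2146026 \cdot \frac{1}{4285225} = 4294494 \left(- \frac{3}{358}\right) + \frac{2146026}{4285225} = - \frac{6441741}{179} + \frac{2146026}{4285225} = - \frac{27603925438071}{767055275}$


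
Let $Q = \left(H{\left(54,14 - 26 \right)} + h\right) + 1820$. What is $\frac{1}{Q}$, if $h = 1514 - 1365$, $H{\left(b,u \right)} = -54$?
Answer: $\frac{1}{1915} \approx 0.00052219$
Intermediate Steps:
$h = 149$ ($h = 1514 - 1365 = 149$)
$Q = 1915$ ($Q = \left(-54 + 149\right) + 1820 = 95 + 1820 = 1915$)
$\frac{1}{Q} = \frac{1}{1915}$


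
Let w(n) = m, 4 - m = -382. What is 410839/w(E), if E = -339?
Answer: 410839/386 ≈ 1064.3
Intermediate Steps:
m = 386 (m = 4 - 1*(-382) = 4 + 382 = 386)
w(n) = 386
410839/w(E) = 410839/386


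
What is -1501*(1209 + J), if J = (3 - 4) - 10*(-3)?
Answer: -1858238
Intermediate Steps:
J = 29 (J = -1 + 30 = 29)
-1501*(1209 + J) = -1501*(1209 + 29) = -1501*1238 = -1858238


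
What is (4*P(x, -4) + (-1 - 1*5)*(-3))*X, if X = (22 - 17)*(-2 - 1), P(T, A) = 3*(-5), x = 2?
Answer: 630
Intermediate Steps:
P(T, A) = -15
X = -15 (X = 5*(-3) = -15)
(4*P(x, -4) + (-1 - 1*5)*(-3))*X = (4*(-15) + (-1 - 1*5)*(-3))*(-15) = (-60 + (-1 - 5)*(-3))*(-15) = (-60 - 6*(-3))*(-15) = (-60 + 18)*(-15) = -42*(-15) = 630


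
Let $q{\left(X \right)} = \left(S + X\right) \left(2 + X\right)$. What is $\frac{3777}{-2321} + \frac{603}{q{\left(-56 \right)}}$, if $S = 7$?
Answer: $- \frac{954931}{682374} \approx -1.3994$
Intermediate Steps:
$q{\left(X \right)} = \left(2 + X\right) \left(7 + X\right)$ ($q{\left(X \right)} = \left(7 + X\right) \left(2 + X\right) = \left(2 + X\right) \left(7 + X\right)$)
$\frac{3777}{-2321} + \frac{603}{q{\left(-56 \right)}} = \frac{3777}{-2321} + \frac{603}{14 + \left(-56\right)^{2} + 9 \left(-56\right)} = 3777 \left(- \frac{1}{2321}\right) + \frac{603}{14 + 3136 - 504} = - \frac{3777}{2321} + \frac{603}{2646} = - \frac{3777}{2321} + 603 \cdot \frac{1}{2646} = - \frac{3777}{2321} + \frac{67}{294} = - \frac{954931}{682374}$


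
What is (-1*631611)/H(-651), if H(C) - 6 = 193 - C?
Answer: -631611/850 ≈ -743.07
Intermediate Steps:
H(C) = 199 - C (H(C) = 6 + (193 - C) = 199 - C)
(-1*631611)/H(-651) = (-1*631611)/(199 - 1*(-651)) = -631611/(199 + 651) = -631611/850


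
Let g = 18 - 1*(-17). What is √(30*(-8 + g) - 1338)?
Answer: 4*I*√33 ≈ 22.978*I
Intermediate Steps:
g = 35 (g = 18 + 17 = 35)
√(30*(-8 + g) - 1338) = √(30*(-8 + 35) - 1338) = √(30*27 - 1338) = √(810 - 1338) = √(-528) = 4*I*√33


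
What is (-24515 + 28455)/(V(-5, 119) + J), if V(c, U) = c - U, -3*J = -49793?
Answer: 11820/49421 ≈ 0.23917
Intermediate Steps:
J = 49793/3 (J = -⅓*(-49793) = 49793/3 ≈ 16598.)
(-24515 + 28455)/(V(-5, 119) + J) = (-24515 + 28455)/((-5 - 1*119) + 49793/3) = 3940/((-5 - 119) + 49793/3) = 3940/(-124 + 49793/3) = 3940/(49421/3) = 3940*(3/49421) = 11820/49421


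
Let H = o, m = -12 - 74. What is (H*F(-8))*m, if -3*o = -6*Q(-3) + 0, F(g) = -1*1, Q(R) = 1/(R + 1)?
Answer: -86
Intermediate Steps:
Q(R) = 1/(1 + R)
m = -86
F(g) = -1
o = -1 (o = -(-6/(1 - 3) + 0)/3 = -(-6/(-2) + 0)/3 = -(-6*(-½) + 0)/3 = -(3 + 0)/3 = -⅓*3 = -1)
H = -1
(H*F(-8))*m = -1*(-1)*(-86) = 1*(-86) = -86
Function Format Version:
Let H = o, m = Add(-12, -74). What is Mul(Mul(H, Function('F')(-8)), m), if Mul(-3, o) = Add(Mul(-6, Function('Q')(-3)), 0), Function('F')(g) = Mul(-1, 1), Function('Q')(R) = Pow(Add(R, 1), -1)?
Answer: -86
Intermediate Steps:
Function('Q')(R) = Pow(Add(1, R), -1)
m = -86
Function('F')(g) = -1
o = -1 (o = Mul(Rational(-1, 3), Add(Mul(-6, Pow(Add(1, -3), -1)), 0)) = Mul(Rational(-1, 3), Add(Mul(-6, Pow(-2, -1)), 0)) = Mul(Rational(-1, 3), Add(Mul(-6, Rational(-1, 2)), 0)) = Mul(Rational(-1, 3), Add(3, 0)) = Mul(Rational(-1, 3), 3) = -1)
H = -1
Mul(Mul(H, Function('F')(-8)), m) = Mul(Mul(-1, -1), -86) = Mul(1, -86) = -86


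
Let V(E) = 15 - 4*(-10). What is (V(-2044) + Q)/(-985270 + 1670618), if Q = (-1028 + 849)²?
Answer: 8024/171337 ≈ 0.046832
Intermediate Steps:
V(E) = 55 (V(E) = 15 + 40 = 55)
Q = 32041 (Q = (-179)² = 32041)
(V(-2044) + Q)/(-985270 + 1670618) = (55 + 32041)/(-985270 + 1670618) = 32096/685348 = 32096*(1/685348) = 8024/171337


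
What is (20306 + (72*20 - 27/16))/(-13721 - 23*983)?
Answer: -347909/581280 ≈ -0.59852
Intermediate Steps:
(20306 + (72*20 - 27/16))/(-13721 - 23*983) = (20306 + (1440 - 27*1/16))/(-13721 - 22609) = (20306 + (1440 - 27/16))/(-36330) = (20306 + 23013/16)*(-1/36330) = (347909/16)*(-1/36330) = -347909/581280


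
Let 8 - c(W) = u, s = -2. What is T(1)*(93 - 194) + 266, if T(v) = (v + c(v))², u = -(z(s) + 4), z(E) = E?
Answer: -11955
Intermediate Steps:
u = -2 (u = -(-2 + 4) = -1*2 = -2)
c(W) = 10 (c(W) = 8 - 1*(-2) = 8 + 2 = 10)
T(v) = (10 + v)² (T(v) = (v + 10)² = (10 + v)²)
T(1)*(93 - 194) + 266 = (10 + 1)²*(93 - 194) + 266 = 11²*(-101) + 266 = 121*(-101) + 266 = -12221 + 266 = -11955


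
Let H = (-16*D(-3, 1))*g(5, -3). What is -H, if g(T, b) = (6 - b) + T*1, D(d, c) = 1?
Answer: 224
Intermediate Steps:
g(T, b) = 6 + T - b (g(T, b) = (6 - b) + T = 6 + T - b)
H = -224 (H = (-16*1)*(6 + 5 - 1*(-3)) = -16*(6 + 5 + 3) = -16*14 = -224)
-H = -1*(-224) = 224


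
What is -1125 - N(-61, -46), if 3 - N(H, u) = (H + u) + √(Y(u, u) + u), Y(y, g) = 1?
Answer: -1235 + 3*I*√5 ≈ -1235.0 + 6.7082*I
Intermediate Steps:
N(H, u) = 3 - H - u - √(1 + u) (N(H, u) = 3 - ((H + u) + √(1 + u)) = 3 - (H + u + √(1 + u)) = 3 + (-H - u - √(1 + u)) = 3 - H - u - √(1 + u))
-1125 - N(-61, -46) = -1125 - (3 - 1*(-61) - 1*(-46) - √(1 - 46)) = -1125 - (3 + 61 + 46 - √(-45)) = -1125 - (3 + 61 + 46 - 3*I*√5) = -1125 - (110 - 3*I*√5) = -1125 + (-110 + 3*I*√5) = -1235 + 3*I*√5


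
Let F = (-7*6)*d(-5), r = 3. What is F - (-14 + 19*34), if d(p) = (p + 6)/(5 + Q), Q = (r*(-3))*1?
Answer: -1243/2 ≈ -621.50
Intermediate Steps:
Q = -9 (Q = (3*(-3))*1 = -9*1 = -9)
d(p) = -3/2 - p/4 (d(p) = (p + 6)/(5 - 9) = (6 + p)/(-4) = (6 + p)*(-¼) = -3/2 - p/4)
F = 21/2 (F = (-7*6)*(-3/2 - ¼*(-5)) = -42*(-3/2 + 5/4) = -42*(-¼) = 21/2 ≈ 10.500)
F - (-14 + 19*34) = 21/2 - (-14 + 19*34) = 21/2 - (-14 + 646) = 21/2 - 1*632 = 21/2 - 632 = -1243/2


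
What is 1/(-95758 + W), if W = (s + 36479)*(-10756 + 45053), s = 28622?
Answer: 1/2232673239 ≈ 4.4789e-10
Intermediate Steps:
W = 2232768997 (W = (28622 + 36479)*(-10756 + 45053) = 65101*34297 = 2232768997)
1/(-95758 + W) = 1/(-95758 + 2232768997) = 1/2232673239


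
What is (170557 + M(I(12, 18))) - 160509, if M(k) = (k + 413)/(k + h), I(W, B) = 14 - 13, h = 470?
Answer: 1577674/157 ≈ 10049.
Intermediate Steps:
I(W, B) = 1
M(k) = (413 + k)/(470 + k) (M(k) = (k + 413)/(k + 470) = (413 + k)/(470 + k))
(170557 + M(I(12, 18))) - 160509 = (170557 + (413 + 1)/(470 + 1)) - 160509 = (170557 + 414/471) - 160509 = (170557 + (1/471)*414) - 160509 = (170557 + 138/157) - 160509 = 26777587/157 - 160509 = 1577674/157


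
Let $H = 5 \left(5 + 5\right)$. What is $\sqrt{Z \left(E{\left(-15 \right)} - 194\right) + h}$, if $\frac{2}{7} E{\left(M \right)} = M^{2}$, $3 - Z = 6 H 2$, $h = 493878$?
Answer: $\frac{3 \sqrt{62026}}{2} \approx 373.58$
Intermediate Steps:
$H = 50$ ($H = 5 \cdot 10 = 50$)
$Z = -597$ ($Z = 3 - 6 \cdot 50 \cdot 2 = 3 - 300 \cdot 2 = 3 - 600 = -597$)
$E{\left(M \right)} = \frac{7 M^{2}}{2}$
$\sqrt{Z \left(E{\left(-15 \right)} - 194\right) + h} = \sqrt{- 597 \left(\frac{7 \left(-15\right)^{2}}{2} - 194\right) + 493878} = \sqrt{- 597 \left(\frac{7}{2} \cdot 225 - 194\right) + 493878} = \sqrt{- 597 \left(\frac{1575}{2} - 194\right) + 493878} = \sqrt{\left(-597\right) \frac{1187}{2} + 493878} = \sqrt{- \frac{708639}{2} + 493878} = \sqrt{\frac{279117}{2}} = \frac{3 \sqrt{62026}}{2}$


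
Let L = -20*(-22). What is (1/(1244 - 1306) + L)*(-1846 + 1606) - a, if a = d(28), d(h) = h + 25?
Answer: -3275123/31 ≈ -1.0565e+5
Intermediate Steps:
d(h) = 25 + h
a = 53 (a = 25 + 28 = 53)
L = 440
(1/(1244 - 1306) + L)*(-1846 + 1606) - a = (1/(1244 - 1306) + 440)*(-1846 + 1606) - 1*53 = (1/(-62) + 440)*(-240) - 53 = (-1/62 + 440)*(-240) - 53 = (27279/62)*(-240) - 53 = -3273480/31 - 53 = -3275123/31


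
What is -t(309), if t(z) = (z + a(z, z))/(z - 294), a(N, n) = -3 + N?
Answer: -41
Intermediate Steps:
t(z) = (-3 + 2*z)/(-294 + z) (t(z) = (z + (-3 + z))/(z - 294) = (-3 + 2*z)/(-294 + z))
-t(309) = -(-3 + 2*309)/(-294 + 309) = -(-3 + 618)/15 = -615/15 = -1*41 = -41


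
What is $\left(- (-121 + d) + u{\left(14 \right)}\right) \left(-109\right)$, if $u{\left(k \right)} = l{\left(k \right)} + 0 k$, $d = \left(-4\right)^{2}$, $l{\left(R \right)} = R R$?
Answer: $-32809$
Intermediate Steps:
$l{\left(R \right)} = R^{2}$
$d = 16$
$u{\left(k \right)} = k^{2}$ ($u{\left(k \right)} = k^{2} + 0 k = k^{2} + 0 = k^{2}$)
$\left(- (-121 + d) + u{\left(14 \right)}\right) \left(-109\right) = \left(- (-121 + 16) + 14^{2}\right) \left(-109\right) = \left(\left(-1\right) \left(-105\right) + 196\right) \left(-109\right) = \left(105 + 196\right) \left(-109\right) = 301 \left(-109\right) = -32809$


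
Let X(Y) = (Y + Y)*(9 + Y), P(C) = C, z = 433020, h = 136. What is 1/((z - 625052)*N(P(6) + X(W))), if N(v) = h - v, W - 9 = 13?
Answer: 1/236967488 ≈ 4.2200e-9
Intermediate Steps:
W = 22 (W = 9 + 13 = 22)
X(Y) = 2*Y*(9 + Y) (X(Y) = (2*Y)*(9 + Y) = 2*Y*(9 + Y))
N(v) = 136 - v
1/((z - 625052)*N(P(6) + X(W))) = 1/((433020 - 625052)*(136 - (6 + 2*22*(9 + 22)))) = 1/((-192032)*(136 - (6 + 2*22*31))) = -1/(192032*(136 - (6 + 1364))) = -1/(192032*(136 - 1*1370)) = -1/(192032*(136 - 1370)) = -1/192032/(-1234) = -1/192032*(-1/1234) = 1/236967488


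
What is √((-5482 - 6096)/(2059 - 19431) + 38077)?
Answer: 3*√319203368794/8686 ≈ 195.14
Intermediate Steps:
√((-5482 - 6096)/(2059 - 19431) + 38077) = √(-11578/(-17372) + 38077) = √(-11578*(-1/17372) + 38077) = √(5789/8686 + 38077) = √(330742611/8686) = 3*√319203368794/8686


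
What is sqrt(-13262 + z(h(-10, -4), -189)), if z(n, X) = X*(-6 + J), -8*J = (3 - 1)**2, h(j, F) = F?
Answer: I*sqrt(48134)/2 ≈ 109.7*I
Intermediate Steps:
J = -1/2 (J = -(3 - 1)**2/8 = -1/8*2**2 = -1/8*4 = -1/2 ≈ -0.50000)
z(n, X) = -13*X/2 (z(n, X) = X*(-6 - 1/2) = X*(-13/2) = -13*X/2)
sqrt(-13262 + z(h(-10, -4), -189)) = sqrt(-13262 - 13/2*(-189)) = sqrt(-13262 + 2457/2) = sqrt(-24067/2) = I*sqrt(48134)/2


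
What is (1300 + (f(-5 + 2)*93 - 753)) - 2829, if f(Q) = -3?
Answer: -2561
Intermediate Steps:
(1300 + (f(-5 + 2)*93 - 753)) - 2829 = (1300 + (-3*93 - 753)) - 2829 = (1300 + (-279 - 753)) - 2829 = (1300 - 1032) - 2829 = 268 - 2829 = -2561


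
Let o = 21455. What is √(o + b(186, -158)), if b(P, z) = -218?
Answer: √21237 ≈ 145.73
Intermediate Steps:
√(o + b(186, -158)) = √(21455 - 218) = √21237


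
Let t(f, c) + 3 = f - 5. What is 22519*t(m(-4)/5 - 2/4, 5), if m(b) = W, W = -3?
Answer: -2049229/10 ≈ -2.0492e+5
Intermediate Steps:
m(b) = -3
t(f, c) = -8 + f (t(f, c) = -3 + (f - 5) = -3 + (-5 + f) = -8 + f)
22519*t(m(-4)/5 - 2/4, 5) = 22519*(-8 + (-3/5 - 2/4)) = 22519*(-8 + (-3*1/5 - 2*1/4)) = 22519*(-8 + (-3/5 - 1/2)) = 22519*(-8 - 11/10) = 22519*(-91/10) = -2049229/10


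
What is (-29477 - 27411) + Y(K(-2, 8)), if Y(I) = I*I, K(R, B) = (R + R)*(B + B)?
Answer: -52792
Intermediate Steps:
K(R, B) = 4*B*R (K(R, B) = (2*R)*(2*B) = 4*B*R)
Y(I) = I²
(-29477 - 27411) + Y(K(-2, 8)) = (-29477 - 27411) + (4*8*(-2))² = -56888 + (-64)² = -56888 + 4096 = -52792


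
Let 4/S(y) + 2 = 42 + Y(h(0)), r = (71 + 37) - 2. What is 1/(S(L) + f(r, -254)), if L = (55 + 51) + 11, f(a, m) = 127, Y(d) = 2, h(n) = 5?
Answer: 21/2669 ≈ 0.0078681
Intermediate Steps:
r = 106 (r = 108 - 2 = 106)
L = 117 (L = 106 + 11 = 117)
S(y) = 2/21 (S(y) = 4/(-2 + (42 + 2)) = 4/(-2 + 44) = 4/42 = 4*(1/42) = 2/21)
1/(S(L) + f(r, -254)) = 1/(2/21 + 127) = 1/(2669/21) = 21/2669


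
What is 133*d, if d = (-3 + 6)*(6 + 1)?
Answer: 2793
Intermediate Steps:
d = 21 (d = 3*7 = 21)
133*d = 133*21 = 2793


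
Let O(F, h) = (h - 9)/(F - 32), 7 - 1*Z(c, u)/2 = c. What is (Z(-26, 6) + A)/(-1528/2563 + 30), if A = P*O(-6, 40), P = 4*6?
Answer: 23067/14611 ≈ 1.5787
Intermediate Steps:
Z(c, u) = 14 - 2*c
O(F, h) = (-9 + h)/(-32 + F)
P = 24
A = -372/19 (A = 24*((-9 + 40)/(-32 - 6)) = 24*(31/(-38)) = 24*(-1/38*31) = 24*(-31/38) = -372/19 ≈ -19.579)
(Z(-26, 6) + A)/(-1528/2563 + 30) = ((14 - 2*(-26)) - 372/19)/(-1528/2563 + 30) = ((14 + 52) - 372/19)/(-1528*1/2563 + 30) = (66 - 372/19)/(-1528/2563 + 30) = 882/(19*(75362/2563)) = (882/19)*(2563/75362) = 23067/14611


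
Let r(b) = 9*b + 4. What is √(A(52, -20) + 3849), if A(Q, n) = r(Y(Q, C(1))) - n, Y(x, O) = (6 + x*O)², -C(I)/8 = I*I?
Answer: √1516773 ≈ 1231.6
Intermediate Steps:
C(I) = -8*I² (C(I) = -8*I*I = -8*I²)
Y(x, O) = (6 + O*x)²
r(b) = 4 + 9*b
A(Q, n) = 4 - n + 9*(6 - 8*Q)² (A(Q, n) = (4 + 9*(6 + (-8*1²)*Q)²) - n = (4 + 9*(6 + (-8*1)*Q)²) - n = (4 + 9*(6 - 8*Q)²) - n = 4 - n + 9*(6 - 8*Q)²)
√(A(52, -20) + 3849) = √((4 - 1*(-20) + 36*(3 - 4*52)²) + 3849) = √((4 + 20 + 36*(3 - 208)²) + 3849) = √((4 + 20 + 36*(-205)²) + 3849) = √((4 + 20 + 36*42025) + 3849) = √((4 + 20 + 1512900) + 3849) = √(1512924 + 3849) = √1516773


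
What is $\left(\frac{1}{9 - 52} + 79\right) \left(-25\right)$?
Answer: $- \frac{84900}{43} \approx -1974.4$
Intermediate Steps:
$\left(\frac{1}{9 - 52} + 79\right) \left(-25\right) = \left(\frac{1}{-43} + 79\right) \left(-25\right) = \left(- \frac{1}{43} + 79\right) \left(-25\right) = \frac{3396}{43} \left(-25\right) = - \frac{84900}{43}$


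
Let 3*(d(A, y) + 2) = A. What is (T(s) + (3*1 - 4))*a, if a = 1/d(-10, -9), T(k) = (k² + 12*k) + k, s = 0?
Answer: 3/16 ≈ 0.18750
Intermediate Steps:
d(A, y) = -2 + A/3
T(k) = k² + 13*k
a = -3/16 (a = 1/(-2 + (⅓)*(-10)) = 1/(-2 - 10/3) = 1/(-16/3) = -3/16 ≈ -0.18750)
(T(s) + (3*1 - 4))*a = (0*(13 + 0) + (3*1 - 4))*(-3/16) = (0*13 + (3 - 4))*(-3/16) = (0 - 1)*(-3/16) = -1*(-3/16) = 3/16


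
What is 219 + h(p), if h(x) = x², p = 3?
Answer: 228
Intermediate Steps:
219 + h(p) = 219 + 3² = 219 + 9 = 228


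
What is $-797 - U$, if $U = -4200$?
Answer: $3403$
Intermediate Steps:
$-797 - U = -797 - -4200 = -797 + 4200 = 3403$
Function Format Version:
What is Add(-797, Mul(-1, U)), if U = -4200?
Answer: 3403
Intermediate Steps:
Add(-797, Mul(-1, U)) = Add(-797, Mul(-1, -4200)) = Add(-797, 4200) = 3403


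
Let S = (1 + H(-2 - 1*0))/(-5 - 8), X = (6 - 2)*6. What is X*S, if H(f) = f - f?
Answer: -24/13 ≈ -1.8462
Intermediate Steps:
H(f) = 0
X = 24 (X = 4*6 = 24)
S = -1/13 (S = (1 + 0)/(-5 - 8) = 1/(-13) = 1*(-1/13) = -1/13 ≈ -0.076923)
X*S = 24*(-1/13) = -24/13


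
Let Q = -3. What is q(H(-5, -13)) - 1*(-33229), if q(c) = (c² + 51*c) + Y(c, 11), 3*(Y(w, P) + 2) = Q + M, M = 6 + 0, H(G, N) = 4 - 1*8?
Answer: 33040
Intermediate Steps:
H(G, N) = -4 (H(G, N) = 4 - 8 = -4)
M = 6
Y(w, P) = -1 (Y(w, P) = -2 + (-3 + 6)/3 = -2 + (⅓)*3 = -2 + 1 = -1)
q(c) = -1 + c² + 51*c (q(c) = (c² + 51*c) - 1 = -1 + c² + 51*c)
q(H(-5, -13)) - 1*(-33229) = (-1 + (-4)² + 51*(-4)) - 1*(-33229) = (-1 + 16 - 204) + 33229 = -189 + 33229 = 33040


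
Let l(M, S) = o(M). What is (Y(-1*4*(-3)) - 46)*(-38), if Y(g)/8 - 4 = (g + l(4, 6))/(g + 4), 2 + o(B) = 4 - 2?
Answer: 304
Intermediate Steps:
o(B) = 0 (o(B) = -2 + (4 - 2) = -2 + 2 = 0)
l(M, S) = 0
Y(g) = 32 + 8*g/(4 + g) (Y(g) = 32 + 8*((g + 0)/(g + 4)) = 32 + 8*(g/(4 + g)) = 32 + 8*g/(4 + g))
(Y(-1*4*(-3)) - 46)*(-38) = (8*(16 + 5*(-1*4*(-3)))/(4 - 1*4*(-3)) - 46)*(-38) = (8*(16 + 5*(-4*(-3)))/(4 - 4*(-3)) - 46)*(-38) = (8*(16 + 5*12)/(4 + 12) - 46)*(-38) = (8*(16 + 60)/16 - 46)*(-38) = (8*(1/16)*76 - 46)*(-38) = (38 - 46)*(-38) = -8*(-38) = 304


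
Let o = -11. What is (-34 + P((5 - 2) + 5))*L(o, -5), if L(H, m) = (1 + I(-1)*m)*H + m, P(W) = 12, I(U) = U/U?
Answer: -858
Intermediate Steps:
I(U) = 1
L(H, m) = m + H*(1 + m) (L(H, m) = (1 + 1*m)*H + m = (1 + m)*H + m = H*(1 + m) + m = m + H*(1 + m))
(-34 + P((5 - 2) + 5))*L(o, -5) = (-34 + 12)*(-11 - 5 - 11*(-5)) = -22*(-11 - 5 + 55) = -22*39 = -858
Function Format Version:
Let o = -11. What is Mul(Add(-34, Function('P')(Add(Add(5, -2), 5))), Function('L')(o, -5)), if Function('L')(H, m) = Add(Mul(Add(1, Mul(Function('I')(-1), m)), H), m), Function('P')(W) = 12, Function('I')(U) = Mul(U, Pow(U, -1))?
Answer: -858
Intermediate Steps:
Function('I')(U) = 1
Function('L')(H, m) = Add(m, Mul(H, Add(1, m))) (Function('L')(H, m) = Add(Mul(Add(1, Mul(1, m)), H), m) = Add(Mul(Add(1, m), H), m) = Add(Mul(H, Add(1, m)), m) = Add(m, Mul(H, Add(1, m))))
Mul(Add(-34, Function('P')(Add(Add(5, -2), 5))), Function('L')(o, -5)) = Mul(Add(-34, 12), Add(-11, -5, Mul(-11, -5))) = Mul(-22, Add(-11, -5, 55)) = Mul(-22, 39) = -858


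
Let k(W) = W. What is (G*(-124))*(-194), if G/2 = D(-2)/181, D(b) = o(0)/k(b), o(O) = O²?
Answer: 0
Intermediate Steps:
D(b) = 0 (D(b) = 0²/b = 0/b = 0)
G = 0 (G = 2*(0/181) = 2*(0*(1/181)) = 2*0 = 0)
(G*(-124))*(-194) = (0*(-124))*(-194) = 0*(-194) = 0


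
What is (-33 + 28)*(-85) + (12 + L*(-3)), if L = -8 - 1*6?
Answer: 479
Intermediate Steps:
L = -14 (L = -8 - 6 = -14)
(-33 + 28)*(-85) + (12 + L*(-3)) = (-33 + 28)*(-85) + (12 - 14*(-3)) = -5*(-85) + (12 + 42) = 425 + 54 = 479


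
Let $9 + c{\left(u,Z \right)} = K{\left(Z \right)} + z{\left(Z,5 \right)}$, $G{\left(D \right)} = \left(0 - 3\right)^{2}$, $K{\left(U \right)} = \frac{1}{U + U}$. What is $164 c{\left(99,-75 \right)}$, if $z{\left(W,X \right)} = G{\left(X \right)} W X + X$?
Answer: $- \frac{41561782}{75} \approx -5.5416 \cdot 10^{5}$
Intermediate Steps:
$K{\left(U \right)} = \frac{1}{2 U}$
$G{\left(D \right)} = 9$ ($G{\left(D \right)} = \left(-3\right)^{2} = 9$)
$z{\left(W,X \right)} = X + 9 W X$ ($z{\left(W,X \right)} = 9 W X + X = X + 9 W X$)
$c{\left(u,Z \right)} = -4 + \frac{1}{2 Z} + 45 Z$ ($c{\left(u,Z \right)} = -9 + \left(\frac{1}{2 Z} + 5 \left(1 + 9 Z\right)\right) = -9 + \left(\frac{1}{2 Z} + \left(5 + 45 Z\right)\right) = -9 + \left(5 + \frac{1}{2 Z} + 45 Z\right) = -4 + \frac{1}{2 Z} + 45 Z$)
$164 c{\left(99,-75 \right)} = 164 \left(-4 + \frac{1}{2 \left(-75\right)} + 45 \left(-75\right)\right) = 164 \left(-4 + \frac{1}{2} \left(- \frac{1}{75}\right) - 3375\right) = 164 \left(-4 - \frac{1}{150} - 3375\right) = 164 \left(- \frac{506851}{150}\right) = - \frac{41561782}{75}$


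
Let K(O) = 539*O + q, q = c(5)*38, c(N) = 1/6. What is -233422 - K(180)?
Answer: -991345/3 ≈ -3.3045e+5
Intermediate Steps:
c(N) = ⅙
q = 19/3 (q = (⅙)*38 = 19/3 ≈ 6.3333)
K(O) = 19/3 + 539*O (K(O) = 539*O + 19/3 = 19/3 + 539*O)
-233422 - K(180) = -233422 - (19/3 + 539*180) = -233422 - (19/3 + 97020) = -233422 - 1*291079/3 = -233422 - 291079/3 = -991345/3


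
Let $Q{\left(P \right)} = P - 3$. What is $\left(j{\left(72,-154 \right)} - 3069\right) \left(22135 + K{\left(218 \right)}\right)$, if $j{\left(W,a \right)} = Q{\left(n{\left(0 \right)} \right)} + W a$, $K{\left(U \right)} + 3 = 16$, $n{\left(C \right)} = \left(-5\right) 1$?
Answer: $-313726420$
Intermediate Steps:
$n{\left(C \right)} = -5$
$K{\left(U \right)} = 13$ ($K{\left(U \right)} = -3 + 16 = 13$)
$Q{\left(P \right)} = -3 + P$ ($Q{\left(P \right)} = P - 3 = -3 + P$)
$j{\left(W,a \right)} = -8 + W a$ ($j{\left(W,a \right)} = \left(-3 - 5\right) + W a = -8 + W a$)
$\left(j{\left(72,-154 \right)} - 3069\right) \left(22135 + K{\left(218 \right)}\right) = \left(\left(-8 + 72 \left(-154\right)\right) - 3069\right) \left(22135 + 13\right) = \left(\left(-8 - 11088\right) - 3069\right) 22148 = \left(-11096 - 3069\right) 22148 = \left(-14165\right) 22148 = -313726420$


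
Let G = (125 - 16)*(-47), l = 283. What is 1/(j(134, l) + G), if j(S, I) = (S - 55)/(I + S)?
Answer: -417/2136212 ≈ -0.00019521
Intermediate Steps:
j(S, I) = (-55 + S)/(I + S)
G = -5123 (G = 109*(-47) = -5123)
1/(j(134, l) + G) = 1/((-55 + 134)/(283 + 134) - 5123) = 1/(79/417 - 5123) = 1/(-2136212/417) = -417/2136212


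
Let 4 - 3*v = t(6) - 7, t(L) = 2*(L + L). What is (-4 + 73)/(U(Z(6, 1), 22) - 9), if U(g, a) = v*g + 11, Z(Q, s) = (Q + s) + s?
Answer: -207/98 ≈ -2.1122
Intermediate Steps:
t(L) = 4*L (t(L) = 2*(2*L) = 4*L)
Z(Q, s) = Q + 2*s
v = -13/3 (v = 4/3 - (4*6 - 7)/3 = 4/3 - (24 - 7)/3 = 4/3 - ⅓*17 = 4/3 - 17/3 = -13/3 ≈ -4.3333)
U(g, a) = 11 - 13*g/3 (U(g, a) = -13*g/3 + 11 = 11 - 13*g/3)
(-4 + 73)/(U(Z(6, 1), 22) - 9) = (-4 + 73)/((11 - 13*(6 + 2*1)/3) - 9) = 69/((11 - 13*(6 + 2)/3) - 9) = 69/((11 - 13/3*8) - 9) = 69/((11 - 104/3) - 9) = 69/(-71/3 - 9) = 69/(-98/3) = 69*(-3/98) = -207/98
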